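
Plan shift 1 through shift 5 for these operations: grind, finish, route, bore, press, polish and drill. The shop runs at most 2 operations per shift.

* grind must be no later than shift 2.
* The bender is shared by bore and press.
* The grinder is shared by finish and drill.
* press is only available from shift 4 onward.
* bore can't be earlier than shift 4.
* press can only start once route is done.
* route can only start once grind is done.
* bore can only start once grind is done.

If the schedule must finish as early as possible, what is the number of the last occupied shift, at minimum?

5

The precedence chain requires at least 3 distinct shifts.
With at most 2 per shift and 7 operations, at least 4 shifts are needed.
bore can't be placed before shift 4, so the schedule must run through at least shift 4.
Could 4 shifts be enough, i.e. nothing placed later than shift 4? No: bore's window within 4 shifts is {shift 4}; press's window within 4 shifts is {shift 4}; press can't share with bore (shift 4) → nothing is left.
So 4 shifts is not enough.
5 works (last occupied shift: shift 5): for example grind -> shift 1; finish -> shift 1; route -> shift 2; bore -> shift 4; press -> shift 5; drill -> shift 3; polish -> shift 2.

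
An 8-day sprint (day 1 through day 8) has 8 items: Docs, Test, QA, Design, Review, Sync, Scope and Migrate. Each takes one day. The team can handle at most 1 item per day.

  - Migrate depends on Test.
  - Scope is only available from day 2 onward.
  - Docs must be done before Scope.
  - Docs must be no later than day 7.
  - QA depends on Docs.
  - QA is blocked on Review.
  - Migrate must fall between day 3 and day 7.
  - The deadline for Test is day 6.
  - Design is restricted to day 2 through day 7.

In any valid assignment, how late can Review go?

day 7

Downstream work caps Review at day 7.
Review at day 7 is achievable: Design in day 2, Docs in day 4, Migrate in day 3, Review in day 7, Sync in day 6, QA in day 8, Test in day 1, Scope in day 5.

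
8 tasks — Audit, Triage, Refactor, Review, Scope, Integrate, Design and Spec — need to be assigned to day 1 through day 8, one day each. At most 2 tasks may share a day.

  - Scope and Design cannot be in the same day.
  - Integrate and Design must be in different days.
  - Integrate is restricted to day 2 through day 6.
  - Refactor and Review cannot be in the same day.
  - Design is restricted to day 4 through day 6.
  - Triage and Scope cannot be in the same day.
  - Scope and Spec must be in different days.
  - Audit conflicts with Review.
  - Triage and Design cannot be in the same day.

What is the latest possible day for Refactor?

Refactor at day 8 is achievable: Design in day 4; Scope in day 3; Triage in day 1; Integrate in day 2; Spec in day 4; Refactor in day 8; Review in day 2; Audit in day 1.

day 8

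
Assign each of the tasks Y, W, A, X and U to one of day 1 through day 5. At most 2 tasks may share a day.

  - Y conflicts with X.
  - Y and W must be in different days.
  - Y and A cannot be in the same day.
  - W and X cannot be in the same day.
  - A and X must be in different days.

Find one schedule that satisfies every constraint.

Y in day 1; A in day 2; U in day 1; X in day 3; W in day 2

Checking: Y(day 1) != X(day 3); A(day 2) != X(day 3); Y(day 1) != A(day 2); Y(day 1) != W(day 2); W(day 2) != X(day 3); max 2 per day (cap 2).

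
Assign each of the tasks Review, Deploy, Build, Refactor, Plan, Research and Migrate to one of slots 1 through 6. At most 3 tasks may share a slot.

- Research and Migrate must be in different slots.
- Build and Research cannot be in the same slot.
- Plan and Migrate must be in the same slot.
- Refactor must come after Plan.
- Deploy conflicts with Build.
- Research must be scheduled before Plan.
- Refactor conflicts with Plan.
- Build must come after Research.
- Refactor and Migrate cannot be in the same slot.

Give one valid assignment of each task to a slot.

Review in 1; Migrate in 2; Deploy in 1; Plan in 2; Research in 1; Refactor in 3; Build in 2

Checking: Plan(2) before Refactor(3); Research(1) before Build(2); Research(1) before Plan(2); Build(2) != Research(1); Deploy(1) != Build(2); Refactor(3) != Migrate(2); Refactor(3) != Plan(2); Research(1) != Migrate(2); Plan = Migrate = 2; max 3 per slot (cap 3).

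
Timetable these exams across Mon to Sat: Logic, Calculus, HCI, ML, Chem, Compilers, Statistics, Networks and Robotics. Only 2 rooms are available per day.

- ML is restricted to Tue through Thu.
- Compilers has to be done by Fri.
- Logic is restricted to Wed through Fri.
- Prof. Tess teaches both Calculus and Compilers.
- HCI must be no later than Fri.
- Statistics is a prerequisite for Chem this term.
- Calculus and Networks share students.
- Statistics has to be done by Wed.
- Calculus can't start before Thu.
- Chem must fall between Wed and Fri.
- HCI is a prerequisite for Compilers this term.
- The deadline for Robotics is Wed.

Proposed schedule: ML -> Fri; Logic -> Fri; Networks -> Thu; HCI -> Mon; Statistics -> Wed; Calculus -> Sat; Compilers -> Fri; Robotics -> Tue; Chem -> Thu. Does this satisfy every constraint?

No. Only 2 rooms are available per day is not satisfied.

Calculus can't start before Thu — holds.
The deadline for Robotics is Wed — holds.
Calculus and Networks share students — holds.
Prof. Tess teaches both Calculus and Compilers — holds.
Compilers has to be done by Fri — holds.
Statistics has to be done by Wed — holds.
HCI is a prerequisite for Compilers this term — holds.
ML is restricted to Tue through Thu — violated.
Chem must fall between Wed and Fri — holds.
Logic is restricted to Wed through Fri — holds.
HCI must be no later than Fri — holds.
Statistics is a prerequisite for Chem this term — holds.
Only 2 rooms are available per day — violated.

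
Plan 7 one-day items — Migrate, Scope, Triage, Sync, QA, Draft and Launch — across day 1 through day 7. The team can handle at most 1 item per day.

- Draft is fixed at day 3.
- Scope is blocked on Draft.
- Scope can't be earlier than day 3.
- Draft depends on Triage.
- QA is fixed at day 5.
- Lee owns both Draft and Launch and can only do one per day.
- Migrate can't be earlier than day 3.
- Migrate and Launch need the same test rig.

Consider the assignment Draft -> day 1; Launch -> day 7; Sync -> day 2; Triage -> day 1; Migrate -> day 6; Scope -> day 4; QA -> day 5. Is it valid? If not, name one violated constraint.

The team can handle at most 1 item per day — violated.
Draft depends on Triage — violated.
Draft is fixed at day 3 — violated.
Lee owns both Draft and Launch and can only do one per day — holds.
Scope can't be earlier than day 3 — holds.
QA is fixed at day 5 — holds.
Migrate and Launch need the same test rig — holds.
Scope is blocked on Draft — holds.
Migrate can't be earlier than day 3 — holds.

Invalid. Draft is fixed at day 3.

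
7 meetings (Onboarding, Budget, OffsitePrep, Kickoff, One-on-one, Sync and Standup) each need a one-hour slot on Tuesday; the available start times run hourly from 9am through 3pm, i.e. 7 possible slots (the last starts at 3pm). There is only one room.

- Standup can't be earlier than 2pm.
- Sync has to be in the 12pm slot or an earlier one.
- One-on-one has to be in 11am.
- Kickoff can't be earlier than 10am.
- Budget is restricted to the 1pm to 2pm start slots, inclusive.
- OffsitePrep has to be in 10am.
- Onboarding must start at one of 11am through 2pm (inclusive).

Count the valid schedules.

5

Splitting on Onboarding: it can be 12pm (3), 1pm (1), 2pm (1). Listing each branch's schedules as (Budget, OffsitePrep, Kickoff, One-on-one, Sync, Standup):
Onboarding=12pm: (1pm,10am,2pm,11am,9am,3pm) (1pm,10am,3pm,11am,9am,2pm) (2pm,10am,1pm,11am,9am,3pm) — 3.
Onboarding=1pm: (2pm,10am,12pm,11am,9am,3pm) — 1.
Onboarding=2pm: (1pm,10am,12pm,11am,9am,3pm) — 1.
Summing: 3 + 1 + 1 = 5.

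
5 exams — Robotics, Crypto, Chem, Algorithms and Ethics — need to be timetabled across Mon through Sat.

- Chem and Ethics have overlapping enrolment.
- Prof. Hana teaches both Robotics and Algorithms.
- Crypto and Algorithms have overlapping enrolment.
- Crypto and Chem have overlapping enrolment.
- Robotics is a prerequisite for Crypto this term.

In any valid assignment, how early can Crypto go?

Tue

Precedence pushes Crypto to at least Tue.
Crypto at Tue is achievable: Crypto=Tue; Chem=Mon; Algorithms=Wed; Ethics=Tue; Robotics=Mon.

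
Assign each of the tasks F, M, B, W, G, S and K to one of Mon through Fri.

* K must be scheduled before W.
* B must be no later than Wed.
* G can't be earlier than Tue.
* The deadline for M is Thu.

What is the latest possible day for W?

Precedence pushes W to at least Tue.
W at Fri is achievable: G -> Tue; W -> Fri; B -> Mon; S -> Mon; F -> Mon; M -> Mon; K -> Mon.

Fri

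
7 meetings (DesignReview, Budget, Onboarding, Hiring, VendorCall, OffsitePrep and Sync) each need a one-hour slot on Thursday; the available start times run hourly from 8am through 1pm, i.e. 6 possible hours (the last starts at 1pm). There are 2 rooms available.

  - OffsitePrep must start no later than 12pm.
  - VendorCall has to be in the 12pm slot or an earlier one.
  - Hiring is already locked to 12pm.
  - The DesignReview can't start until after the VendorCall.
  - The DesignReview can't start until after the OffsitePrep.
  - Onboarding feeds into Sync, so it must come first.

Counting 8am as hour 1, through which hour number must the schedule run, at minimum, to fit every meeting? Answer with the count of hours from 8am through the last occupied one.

The precedence chain requires at least 2 distinct hours.
With at most 2 per hour and 7 meetings, at least 4 hours are needed.
Hiring can't be placed before 12pm — that is hour 5 counting from 8am — so the schedule must run through at least 5 hours.
5 works (last occupied hour: 12pm): for example Onboarding in 9am, Sync in 10am, OffsitePrep in 8am, DesignReview in 9am, Budget in 10am, VendorCall in 8am, Hiring in 12pm.

5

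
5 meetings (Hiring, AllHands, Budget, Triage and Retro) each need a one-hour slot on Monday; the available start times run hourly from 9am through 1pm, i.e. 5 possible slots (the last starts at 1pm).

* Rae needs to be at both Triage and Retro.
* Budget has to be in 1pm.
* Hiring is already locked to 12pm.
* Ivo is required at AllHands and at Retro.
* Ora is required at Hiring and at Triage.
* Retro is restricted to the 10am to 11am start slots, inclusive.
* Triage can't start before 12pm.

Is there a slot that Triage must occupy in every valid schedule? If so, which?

1pm

Triage's window is 12pm–1pm.
Hiring is fixed at 12pm, and Triage can't share a slot with Hiring.
So Triage must be 1pm.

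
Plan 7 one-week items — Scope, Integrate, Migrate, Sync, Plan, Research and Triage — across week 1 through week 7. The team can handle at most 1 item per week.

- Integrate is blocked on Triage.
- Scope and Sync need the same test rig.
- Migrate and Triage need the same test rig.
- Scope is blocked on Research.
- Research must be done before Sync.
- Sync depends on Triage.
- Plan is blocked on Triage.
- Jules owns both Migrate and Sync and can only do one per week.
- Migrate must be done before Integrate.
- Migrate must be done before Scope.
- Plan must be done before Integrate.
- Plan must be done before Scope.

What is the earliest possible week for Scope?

Precedence pushes Scope to at least week 3.
Scope at week 5 is achievable: Integrate in week 6, Migrate in week 3, Scope in week 5, Research in week 4, Sync in week 7, Triage in week 1, Plan in week 2.
Nothing earlier works — the conflict and capacity constraints rule out every week before week 5.

week 5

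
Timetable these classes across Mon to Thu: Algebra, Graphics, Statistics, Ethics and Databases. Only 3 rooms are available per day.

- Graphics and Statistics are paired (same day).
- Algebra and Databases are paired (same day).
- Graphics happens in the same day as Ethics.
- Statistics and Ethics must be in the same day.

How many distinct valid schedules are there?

Splitting on Algebra: it can be Mon (3), Tue (3), Wed (3), Thu (3). Listing each branch's schedules as (Graphics, Statistics, Ethics, Databases):
Algebra=Mon: (Tue,Tue,Tue,Mon) (Wed,Wed,Wed,Mon) (Thu,Thu,Thu,Mon) — 3.
Algebra=Tue: (Mon,Mon,Mon,Tue) (Wed,Wed,Wed,Tue) (Thu,Thu,Thu,Tue) — 3.
Algebra=Wed: (Mon,Mon,Mon,Wed) (Tue,Tue,Tue,Wed) (Thu,Thu,Thu,Wed) — 3.
Algebra=Thu: (Mon,Mon,Mon,Thu) (Tue,Tue,Tue,Thu) (Wed,Wed,Wed,Thu) — 3.
Summing: 3 + 3 + 3 + 3 = 12.

12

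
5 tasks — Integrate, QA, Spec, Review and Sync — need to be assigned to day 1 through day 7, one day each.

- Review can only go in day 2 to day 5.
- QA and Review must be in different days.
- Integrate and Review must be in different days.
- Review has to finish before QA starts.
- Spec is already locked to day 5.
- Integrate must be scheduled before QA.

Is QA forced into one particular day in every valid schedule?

QA can be day 3 (e.g. Review=day 2; QA=day 3; Integrate=day 1; Spec=day 5; Sync=day 1) or day 4 (e.g. Spec in day 5, Integrate in day 1, QA in day 4, Review in day 2, Sync in day 1).

No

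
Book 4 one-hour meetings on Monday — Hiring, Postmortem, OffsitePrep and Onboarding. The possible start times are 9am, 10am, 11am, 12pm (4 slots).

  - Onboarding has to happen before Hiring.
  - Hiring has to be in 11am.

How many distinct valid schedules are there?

32

Splitting on Postmortem: it can be 9am (8), 10am (8), 11am (8), 12pm (8). Listing each branch's schedules as (Hiring, OffsitePrep, Onboarding):
Postmortem=9am: (11am,9am,9am) (11am,9am,10am) (11am,10am,9am) (11am,10am,10am) (11am,11am,9am) (11am,11am,10am) (11am,12pm,9am) (11am,12pm,10am) — 8.
Postmortem=10am: (11am,9am,9am) (11am,9am,10am) (11am,10am,9am) (11am,10am,10am) (11am,11am,9am) (11am,11am,10am) (11am,12pm,9am) (11am,12pm,10am) — 8.
Postmortem=11am: (11am,9am,9am) (11am,9am,10am) (11am,10am,9am) (11am,10am,10am) (11am,11am,9am) (11am,11am,10am) (11am,12pm,9am) (11am,12pm,10am) — 8.
Postmortem=12pm: (11am,9am,9am) (11am,9am,10am) (11am,10am,9am) (11am,10am,10am) (11am,11am,9am) (11am,11am,10am) (11am,12pm,9am) (11am,12pm,10am) — 8.
Summing: 8 + 8 + 8 + 8 = 32.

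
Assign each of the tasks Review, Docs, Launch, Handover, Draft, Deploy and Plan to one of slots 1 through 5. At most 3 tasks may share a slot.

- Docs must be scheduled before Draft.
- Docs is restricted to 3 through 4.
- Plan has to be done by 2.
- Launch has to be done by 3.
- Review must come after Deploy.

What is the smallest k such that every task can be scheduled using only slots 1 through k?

The precedence chain requires at least 2 distinct slots.
With at most 3 per slot and 7 tasks, at least 3 slots are needed.
Propagating the time windows through the other constraints, Draft can't land before 4, so the schedule must run through at least slot 4.
4 works (last occupied slot: 4): for example Launch=1; Draft=4; Docs=3; Handover=2; Review=2; Plan=1; Deploy=1.

4 slots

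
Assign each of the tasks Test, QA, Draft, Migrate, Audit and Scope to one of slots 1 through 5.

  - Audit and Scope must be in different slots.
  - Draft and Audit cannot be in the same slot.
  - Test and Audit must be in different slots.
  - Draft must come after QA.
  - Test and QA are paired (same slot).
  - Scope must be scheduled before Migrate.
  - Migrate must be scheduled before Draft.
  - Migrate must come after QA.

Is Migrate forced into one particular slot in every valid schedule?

No

Migrate can be 2 (e.g. Migrate=2, Audit=2, Scope=1, QA=1, Test=1, Draft=3) or 3 (e.g. Draft in 4, Audit in 2, QA in 1, Migrate in 3, Scope in 1, Test in 1).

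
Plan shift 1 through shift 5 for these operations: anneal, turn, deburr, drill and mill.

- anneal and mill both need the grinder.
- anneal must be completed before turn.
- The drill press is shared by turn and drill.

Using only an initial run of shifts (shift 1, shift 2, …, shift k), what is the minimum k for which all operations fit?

The precedence chain requires at least 2 distinct shifts.
2 works (last occupied shift: shift 2): for example deburr in shift 1, drill in shift 1, mill in shift 2, anneal in shift 1, turn in shift 2.

2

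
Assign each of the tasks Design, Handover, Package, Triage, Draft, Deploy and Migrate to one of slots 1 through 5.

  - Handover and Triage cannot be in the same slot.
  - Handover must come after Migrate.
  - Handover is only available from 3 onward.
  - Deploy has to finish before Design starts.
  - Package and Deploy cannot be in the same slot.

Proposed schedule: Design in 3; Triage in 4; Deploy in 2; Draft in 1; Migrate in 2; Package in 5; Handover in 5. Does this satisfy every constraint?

Yes

Handover must come after Migrate — holds.
Deploy has to finish before Design starts — holds.
Package and Deploy cannot be in the same slot — holds.
Handover is only available from 3 onward — holds.
Handover and Triage cannot be in the same slot — holds.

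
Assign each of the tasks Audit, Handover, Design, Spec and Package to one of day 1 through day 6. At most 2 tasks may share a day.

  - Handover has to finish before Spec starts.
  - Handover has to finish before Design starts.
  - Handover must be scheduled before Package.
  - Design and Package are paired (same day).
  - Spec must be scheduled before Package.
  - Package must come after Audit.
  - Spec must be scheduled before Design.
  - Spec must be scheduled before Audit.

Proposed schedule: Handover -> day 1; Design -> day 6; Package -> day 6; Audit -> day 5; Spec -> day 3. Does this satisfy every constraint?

Yes, all constraints hold

At most 2 tasks may share a day — holds.
Spec must be scheduled before Package — holds.
Spec must be scheduled before Design — holds.
Package must come after Audit — holds.
Design and Package are paired (same day) — holds.
Handover has to finish before Spec starts — holds.
Handover has to finish before Design starts — holds.
Handover must be scheduled before Package — holds.
Spec must be scheduled before Audit — holds.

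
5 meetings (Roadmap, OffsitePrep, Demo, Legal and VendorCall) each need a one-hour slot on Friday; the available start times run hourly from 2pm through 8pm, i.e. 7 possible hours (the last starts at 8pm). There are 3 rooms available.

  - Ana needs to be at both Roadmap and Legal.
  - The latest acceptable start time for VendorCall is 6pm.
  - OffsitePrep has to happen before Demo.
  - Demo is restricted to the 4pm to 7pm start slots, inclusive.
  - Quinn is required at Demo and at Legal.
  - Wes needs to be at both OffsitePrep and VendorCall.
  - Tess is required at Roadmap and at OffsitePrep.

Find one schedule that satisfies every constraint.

VendorCall -> 2pm, Roadmap -> 2pm, Legal -> 3pm, Demo -> 4pm, OffsitePrep -> 3pm

Checking: OffsitePrep(3pm) before Demo(4pm); OffsitePrep(3pm) != VendorCall(2pm); Roadmap(2pm) != OffsitePrep(3pm); Demo(4pm) != Legal(3pm); Roadmap(2pm) != Legal(3pm); VendorCall=2pm in [2pm,6pm]; Demo=4pm in [4pm,7pm]; max 2 per hour (cap 3).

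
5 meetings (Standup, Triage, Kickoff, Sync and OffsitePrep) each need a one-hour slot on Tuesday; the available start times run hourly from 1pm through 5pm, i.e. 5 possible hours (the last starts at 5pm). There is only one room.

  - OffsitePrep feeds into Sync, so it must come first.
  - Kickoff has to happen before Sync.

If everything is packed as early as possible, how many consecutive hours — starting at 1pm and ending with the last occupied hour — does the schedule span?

The precedence chain requires at least 2 distinct hours.
With at most 1 per hour and 5 meetings, at least 5 hours are needed.
5 works (last occupied hour: 5pm): for example Standup in 4pm; Triage in 5pm; Sync in 3pm; OffsitePrep in 2pm; Kickoff in 1pm.

5 hours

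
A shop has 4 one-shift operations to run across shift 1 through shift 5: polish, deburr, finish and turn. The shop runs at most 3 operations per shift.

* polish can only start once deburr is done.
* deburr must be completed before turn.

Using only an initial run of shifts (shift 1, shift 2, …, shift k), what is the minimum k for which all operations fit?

2 shifts

The precedence chain requires at least 2 distinct shifts.
With at most 3 per shift and 4 operations, at least 2 shifts are needed.
2 works (last occupied shift: shift 2): for example polish=shift 2, deburr=shift 1, finish=shift 1, turn=shift 2.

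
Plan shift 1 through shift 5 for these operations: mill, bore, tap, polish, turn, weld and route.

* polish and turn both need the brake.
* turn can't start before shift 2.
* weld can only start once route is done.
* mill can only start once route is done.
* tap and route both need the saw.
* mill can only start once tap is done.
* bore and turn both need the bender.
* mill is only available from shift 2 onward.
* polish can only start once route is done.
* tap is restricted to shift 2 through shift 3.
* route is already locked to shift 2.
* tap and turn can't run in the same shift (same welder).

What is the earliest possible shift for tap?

shift 3

Tap is available from shift 2; tap's own window allows nothing later than shift 3.
tap at shift 3 is achievable: route -> shift 2, turn -> shift 2, bore -> shift 1, tap -> shift 3, weld -> shift 3, mill -> shift 4, polish -> shift 3.
Nothing earlier works — the conflict constraints rule out every shift before shift 3.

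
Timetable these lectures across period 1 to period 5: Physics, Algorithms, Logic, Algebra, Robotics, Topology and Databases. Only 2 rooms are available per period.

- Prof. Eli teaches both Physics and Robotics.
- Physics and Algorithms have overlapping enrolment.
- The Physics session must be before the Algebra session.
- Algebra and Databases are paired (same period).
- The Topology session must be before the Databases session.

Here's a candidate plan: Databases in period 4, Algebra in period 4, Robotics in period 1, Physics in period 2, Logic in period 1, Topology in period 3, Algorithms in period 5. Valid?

Valid

Algebra and Databases are paired (same period) — holds.
The Physics session must be before the Algebra session — holds.
The Topology session must be before the Databases session — holds.
Physics and Algorithms have overlapping enrolment — holds.
Only 2 rooms are available per period — holds.
Prof. Eli teaches both Physics and Robotics — holds.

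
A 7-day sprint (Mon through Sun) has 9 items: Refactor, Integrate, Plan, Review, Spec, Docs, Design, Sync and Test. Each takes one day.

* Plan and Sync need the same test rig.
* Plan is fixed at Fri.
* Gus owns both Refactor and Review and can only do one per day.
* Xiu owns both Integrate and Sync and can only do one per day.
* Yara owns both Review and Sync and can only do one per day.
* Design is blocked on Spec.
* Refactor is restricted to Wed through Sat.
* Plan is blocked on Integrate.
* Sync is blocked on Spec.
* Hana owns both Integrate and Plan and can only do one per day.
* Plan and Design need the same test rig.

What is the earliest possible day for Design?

Precedence pushes Design to at least Tue.
Design at Tue is achievable: Design in Tue, Spec in Mon, Plan in Fri, Test in Mon, Integrate in Mon, Refactor in Wed, Docs in Mon, Sync in Tue, Review in Mon.

Tue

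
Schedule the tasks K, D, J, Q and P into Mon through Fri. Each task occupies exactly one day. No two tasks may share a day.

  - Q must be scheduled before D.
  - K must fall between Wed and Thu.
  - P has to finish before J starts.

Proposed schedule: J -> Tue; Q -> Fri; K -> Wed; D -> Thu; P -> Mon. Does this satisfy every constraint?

Invalid. Q must be scheduled before D.

P has to finish before J starts — holds.
Q must be scheduled before D — violated.
K must fall between Wed and Thu — holds.
No two tasks may share a day — holds.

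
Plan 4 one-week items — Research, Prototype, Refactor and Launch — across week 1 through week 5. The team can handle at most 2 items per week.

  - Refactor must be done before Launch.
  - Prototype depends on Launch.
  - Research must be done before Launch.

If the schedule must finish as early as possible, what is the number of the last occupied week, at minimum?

The precedence chain requires at least 3 distinct weeks.
With at most 2 per week and 4 tasks, at least 2 weeks are needed.
3 works (last occupied week: week 3): for example Prototype=week 3, Refactor=week 1, Launch=week 2, Research=week 1.

3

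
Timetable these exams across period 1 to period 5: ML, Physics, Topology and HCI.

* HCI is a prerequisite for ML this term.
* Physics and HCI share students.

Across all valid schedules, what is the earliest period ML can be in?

period 2

Precedence pushes ML to at least period 2.
ML at period 2 is achievable: ML -> period 2; HCI -> period 1; Physics -> period 2; Topology -> period 1.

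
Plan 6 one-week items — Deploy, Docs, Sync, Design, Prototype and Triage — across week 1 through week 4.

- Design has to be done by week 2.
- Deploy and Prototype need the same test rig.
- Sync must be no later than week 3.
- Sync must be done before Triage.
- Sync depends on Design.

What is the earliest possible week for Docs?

Docs at week 1 is achievable: Deploy in week 1, Sync in week 2, Docs in week 1, Triage in week 3, Design in week 1, Prototype in week 2.

week 1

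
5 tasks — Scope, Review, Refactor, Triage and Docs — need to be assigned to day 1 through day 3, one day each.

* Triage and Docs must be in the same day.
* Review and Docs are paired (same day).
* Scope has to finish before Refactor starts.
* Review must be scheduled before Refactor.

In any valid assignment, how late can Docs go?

day 2

Docs must be in the same day as Review, which can't be after day 2, so Docs is at most day 2.
Docs at day 2 is achievable: Scope -> day 1, Refactor -> day 3, Triage -> day 2, Review -> day 2, Docs -> day 2.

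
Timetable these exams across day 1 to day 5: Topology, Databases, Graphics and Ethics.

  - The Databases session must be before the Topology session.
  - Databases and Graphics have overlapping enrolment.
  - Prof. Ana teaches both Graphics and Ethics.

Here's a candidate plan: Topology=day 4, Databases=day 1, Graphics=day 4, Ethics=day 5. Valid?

Databases and Graphics have overlapping enrolment — holds.
The Databases session must be before the Topology session — holds.
Prof. Ana teaches both Graphics and Ethics — holds.

Yes, all constraints hold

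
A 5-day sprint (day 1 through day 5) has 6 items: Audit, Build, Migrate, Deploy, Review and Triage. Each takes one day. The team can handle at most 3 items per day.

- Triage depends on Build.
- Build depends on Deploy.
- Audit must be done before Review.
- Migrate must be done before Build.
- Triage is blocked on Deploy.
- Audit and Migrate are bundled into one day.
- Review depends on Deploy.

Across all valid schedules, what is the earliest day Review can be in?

Precedence pushes Review to at least day 2.
Review at day 2 is achievable: Triage=day 3, Build=day 2, Audit=day 1, Deploy=day 1, Migrate=day 1, Review=day 2.

day 2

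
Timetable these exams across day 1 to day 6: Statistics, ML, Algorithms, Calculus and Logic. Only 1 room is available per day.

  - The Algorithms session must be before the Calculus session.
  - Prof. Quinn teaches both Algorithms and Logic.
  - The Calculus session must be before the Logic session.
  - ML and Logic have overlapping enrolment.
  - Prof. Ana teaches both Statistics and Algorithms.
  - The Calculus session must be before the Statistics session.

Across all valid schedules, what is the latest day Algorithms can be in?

Downstream work caps Algorithms at day 4.
Algorithms at day 3 is achievable: Calculus -> day 4; Statistics -> day 5; Logic -> day 6; Algorithms -> day 3; ML -> day 1.
Nothing later works — the conflict and capacity constraints rule out every day after day 3.

day 3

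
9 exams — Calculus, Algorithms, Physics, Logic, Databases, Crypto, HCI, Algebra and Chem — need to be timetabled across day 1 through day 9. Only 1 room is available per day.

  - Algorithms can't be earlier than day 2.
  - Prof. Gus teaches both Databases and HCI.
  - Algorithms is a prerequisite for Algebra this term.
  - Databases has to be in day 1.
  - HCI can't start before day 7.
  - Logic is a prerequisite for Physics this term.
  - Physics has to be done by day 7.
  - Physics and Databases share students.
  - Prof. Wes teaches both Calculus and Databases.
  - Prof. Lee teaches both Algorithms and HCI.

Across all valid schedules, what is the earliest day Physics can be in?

Precedence pushes Physics to at least day 2; Physics's own window allows nothing later than day 7.
Physics at day 3 is achievable: Algebra -> day 5, Databases -> day 1, Crypto -> day 8, HCI -> day 7, Chem -> day 9, Calculus -> day 6, Logic -> day 2, Algorithms -> day 4, Physics -> day 3.
Nothing earlier works — the conflict and capacity constraints rule out every day before day 3.

day 3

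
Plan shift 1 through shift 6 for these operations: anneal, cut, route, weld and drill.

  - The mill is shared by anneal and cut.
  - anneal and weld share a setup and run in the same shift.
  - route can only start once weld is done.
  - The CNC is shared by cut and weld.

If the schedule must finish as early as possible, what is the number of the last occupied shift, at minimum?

The precedence chain requires at least 2 distinct shifts.
2 works (last occupied shift: shift 2): for example route=shift 2, cut=shift 2, anneal=shift 1, weld=shift 1, drill=shift 1.

shift 2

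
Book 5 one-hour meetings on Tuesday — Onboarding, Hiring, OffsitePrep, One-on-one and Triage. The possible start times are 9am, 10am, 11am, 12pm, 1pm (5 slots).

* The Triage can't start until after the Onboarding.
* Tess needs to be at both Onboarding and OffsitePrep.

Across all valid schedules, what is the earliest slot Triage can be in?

10am

Precedence pushes Triage to at least 10am.
Triage at 10am is achievable: Hiring in 9am, OffsitePrep in 10am, One-on-one in 9am, Triage in 10am, Onboarding in 9am.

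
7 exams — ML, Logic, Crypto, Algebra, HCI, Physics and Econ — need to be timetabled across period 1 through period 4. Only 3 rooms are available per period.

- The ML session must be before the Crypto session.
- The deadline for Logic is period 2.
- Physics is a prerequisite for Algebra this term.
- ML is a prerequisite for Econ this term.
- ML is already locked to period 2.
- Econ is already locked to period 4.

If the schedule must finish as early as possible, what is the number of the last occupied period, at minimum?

period 4

The precedence chain requires at least 2 distinct periods.
With at most 3 per period and 7 exams, at least 3 periods are needed.
Econ can't be placed before period 4, so the schedule must run through at least period 4.
4 works (last occupied period: period 4): for example HCI=period 1, ML=period 2, Logic=period 1, Algebra=period 2, Physics=period 1, Econ=period 4, Crypto=period 3.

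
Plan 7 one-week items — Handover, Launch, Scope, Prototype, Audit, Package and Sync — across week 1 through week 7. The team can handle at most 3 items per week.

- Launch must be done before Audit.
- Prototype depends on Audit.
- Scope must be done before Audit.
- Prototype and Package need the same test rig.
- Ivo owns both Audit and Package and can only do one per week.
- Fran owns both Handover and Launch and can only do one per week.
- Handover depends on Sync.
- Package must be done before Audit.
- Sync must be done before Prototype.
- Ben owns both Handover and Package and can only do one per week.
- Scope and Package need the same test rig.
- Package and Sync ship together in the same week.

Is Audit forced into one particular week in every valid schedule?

Audit can be week 3 (e.g. Package -> week 1, Handover -> week 2, Prototype -> week 4, Sync -> week 1, Scope -> week 2, Launch -> week 1, Audit -> week 3) or week 4 (e.g. Audit in week 4; Scope in week 2; Package in week 1; Handover in week 2; Prototype in week 5; Launch in week 1; Sync in week 1).

No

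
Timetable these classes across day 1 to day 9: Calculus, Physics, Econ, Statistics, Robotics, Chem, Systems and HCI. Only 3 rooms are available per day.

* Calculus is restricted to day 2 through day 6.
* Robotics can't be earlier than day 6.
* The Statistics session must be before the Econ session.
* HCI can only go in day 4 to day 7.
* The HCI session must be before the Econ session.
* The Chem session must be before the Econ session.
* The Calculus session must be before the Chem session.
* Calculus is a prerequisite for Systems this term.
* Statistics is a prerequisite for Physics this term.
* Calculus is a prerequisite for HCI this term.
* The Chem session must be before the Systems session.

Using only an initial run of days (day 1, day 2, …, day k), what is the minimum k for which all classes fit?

6

The precedence chain requires at least 3 distinct days.
With at most 3 per day and 8 classes, at least 3 days are needed.
Robotics can't be placed before day 6, so the schedule must run through at least day 6.
6 works (last occupied day: day 6): for example Systems -> day 4, Econ -> day 5, HCI -> day 4, Physics -> day 2, Robotics -> day 6, Statistics -> day 1, Calculus -> day 2, Chem -> day 3.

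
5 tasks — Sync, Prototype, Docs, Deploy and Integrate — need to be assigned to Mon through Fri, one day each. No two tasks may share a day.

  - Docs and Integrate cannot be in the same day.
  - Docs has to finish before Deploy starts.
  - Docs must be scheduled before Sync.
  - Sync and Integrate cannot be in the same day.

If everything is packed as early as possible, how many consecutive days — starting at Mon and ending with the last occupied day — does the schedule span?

5

The precedence chain requires at least 2 distinct days.
With at most 1 per day and 5 tasks, at least 5 days are needed.
5 works (last occupied day: Fri): for example Docs=Mon, Sync=Tue, Integrate=Fri, Prototype=Thu, Deploy=Wed.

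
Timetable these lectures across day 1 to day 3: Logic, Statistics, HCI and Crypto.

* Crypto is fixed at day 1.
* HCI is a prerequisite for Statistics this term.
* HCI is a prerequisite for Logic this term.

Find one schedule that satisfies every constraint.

HCI -> day 1; Crypto -> day 1; Statistics -> day 2; Logic -> day 2

Checking: HCI(day 1) before Logic(day 2); HCI(day 1) before Statistics(day 2); Crypto=day 1 in [day 1,day 1].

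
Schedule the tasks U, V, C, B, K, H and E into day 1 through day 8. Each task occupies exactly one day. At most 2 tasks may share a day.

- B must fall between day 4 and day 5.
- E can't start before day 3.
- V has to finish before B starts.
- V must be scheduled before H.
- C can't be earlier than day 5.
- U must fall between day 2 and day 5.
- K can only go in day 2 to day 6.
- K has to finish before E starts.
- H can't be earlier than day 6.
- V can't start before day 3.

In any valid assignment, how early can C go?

C is available from day 5.
C at day 5 is achievable: B in day 4, U in day 2, C in day 5, E in day 3, K in day 2, V in day 3, H in day 6.

day 5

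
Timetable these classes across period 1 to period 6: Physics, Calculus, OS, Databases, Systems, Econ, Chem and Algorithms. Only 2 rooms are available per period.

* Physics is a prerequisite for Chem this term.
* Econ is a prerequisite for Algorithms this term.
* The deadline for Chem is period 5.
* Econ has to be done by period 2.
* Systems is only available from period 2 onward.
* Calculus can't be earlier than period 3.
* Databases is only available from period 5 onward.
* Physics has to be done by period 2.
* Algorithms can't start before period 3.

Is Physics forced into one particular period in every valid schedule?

Physics can be period 1 (e.g. Calculus in period 3; Physics in period 1; Chem in period 2; Econ in period 1; Algorithms in period 3; Systems in period 2; Databases in period 5; OS in period 4) or period 2 (e.g. Calculus -> period 3; Databases -> period 5; Physics -> period 2; Chem -> period 4; Econ -> period 1; Systems -> period 2; OS -> period 1; Algorithms -> period 3).

No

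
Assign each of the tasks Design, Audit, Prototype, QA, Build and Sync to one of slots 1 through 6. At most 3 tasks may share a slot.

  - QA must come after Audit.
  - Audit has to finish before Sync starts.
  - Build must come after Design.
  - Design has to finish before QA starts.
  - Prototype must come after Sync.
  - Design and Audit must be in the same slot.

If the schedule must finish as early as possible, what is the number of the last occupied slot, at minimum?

The precedence chain requires at least 3 distinct slots.
With at most 3 per slot and 6 tasks, at least 2 slots are needed.
3 works (last occupied slot: 3): for example Prototype -> 3, Build -> 2, Design -> 1, Audit -> 1, Sync -> 2, QA -> 2.

slot 3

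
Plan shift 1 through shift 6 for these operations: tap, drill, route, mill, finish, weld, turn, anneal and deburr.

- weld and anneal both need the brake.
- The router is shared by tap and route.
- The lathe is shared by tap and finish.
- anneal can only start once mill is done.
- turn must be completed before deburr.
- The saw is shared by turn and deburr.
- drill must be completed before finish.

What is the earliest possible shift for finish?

Precedence pushes finish to at least shift 2.
finish at shift 2 is achievable: turn in shift 1, deburr in shift 2, weld in shift 1, mill in shift 1, anneal in shift 2, tap in shift 1, drill in shift 1, route in shift 2, finish in shift 2.

shift 2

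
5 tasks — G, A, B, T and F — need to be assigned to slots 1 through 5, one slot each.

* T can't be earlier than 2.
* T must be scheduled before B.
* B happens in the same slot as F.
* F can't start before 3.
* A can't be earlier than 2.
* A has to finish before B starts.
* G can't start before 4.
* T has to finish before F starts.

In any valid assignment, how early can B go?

3

Precedence pushes B to at least 3.
B at 3 is achievable: F in 3, T in 2, A in 2, B in 3, G in 4.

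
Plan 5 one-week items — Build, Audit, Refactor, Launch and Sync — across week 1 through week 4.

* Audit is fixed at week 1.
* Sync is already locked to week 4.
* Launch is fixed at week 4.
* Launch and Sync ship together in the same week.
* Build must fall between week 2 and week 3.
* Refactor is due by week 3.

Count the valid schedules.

Splitting on Build: it can be week 2 (3), week 3 (3). Listing each branch's schedules as (Audit, Refactor, Launch, Sync) by week number:
Build=week 2: (1,1,4,4) (1,2,4,4) (1,3,4,4) — 3.
Build=week 3: (1,1,4,4) (1,2,4,4) (1,3,4,4) — 3.
Summing: 3 + 3 = 6.

6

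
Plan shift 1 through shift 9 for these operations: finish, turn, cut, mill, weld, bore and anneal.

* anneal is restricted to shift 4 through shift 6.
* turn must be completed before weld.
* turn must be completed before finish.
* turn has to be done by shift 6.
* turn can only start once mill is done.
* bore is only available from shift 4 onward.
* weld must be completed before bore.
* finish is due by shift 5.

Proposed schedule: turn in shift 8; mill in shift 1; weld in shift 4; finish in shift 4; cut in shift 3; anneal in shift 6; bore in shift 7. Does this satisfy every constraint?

No. turn has to be done by shift 6 is not satisfied.

turn must be completed before finish — violated.
turn must be completed before weld — violated.
bore is only available from shift 4 onward — holds.
finish is due by shift 5 — holds.
turn has to be done by shift 6 — violated.
weld must be completed before bore — holds.
turn can only start once mill is done — holds.
anneal is restricted to shift 4 through shift 6 — holds.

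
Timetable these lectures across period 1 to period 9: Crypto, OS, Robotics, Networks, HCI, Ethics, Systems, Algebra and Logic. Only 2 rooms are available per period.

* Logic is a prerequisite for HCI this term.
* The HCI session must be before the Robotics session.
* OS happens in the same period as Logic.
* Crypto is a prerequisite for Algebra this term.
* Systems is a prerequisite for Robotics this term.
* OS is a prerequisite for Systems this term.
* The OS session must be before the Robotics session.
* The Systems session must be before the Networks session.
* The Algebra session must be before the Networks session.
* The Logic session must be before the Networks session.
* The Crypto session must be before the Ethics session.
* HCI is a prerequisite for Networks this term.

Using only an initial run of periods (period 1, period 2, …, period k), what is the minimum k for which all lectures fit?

The precedence chain requires at least 3 distinct periods.
With at most 2 per period and 9 lectures, at least 5 periods are needed.
5 works (last occupied period: period 5): for example Ethics in period 5, Robotics in period 4, Systems in period 3, Logic in period 1, Crypto in period 2, HCI in period 2, Algebra in period 3, Networks in period 4, OS in period 1.

5 periods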